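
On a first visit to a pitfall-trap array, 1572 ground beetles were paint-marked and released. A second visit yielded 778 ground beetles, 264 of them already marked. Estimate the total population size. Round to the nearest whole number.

N ≈ 4633

N = (1572 × 778) / 264 = 1223016 / 264 ≈ 4632.6 → 4633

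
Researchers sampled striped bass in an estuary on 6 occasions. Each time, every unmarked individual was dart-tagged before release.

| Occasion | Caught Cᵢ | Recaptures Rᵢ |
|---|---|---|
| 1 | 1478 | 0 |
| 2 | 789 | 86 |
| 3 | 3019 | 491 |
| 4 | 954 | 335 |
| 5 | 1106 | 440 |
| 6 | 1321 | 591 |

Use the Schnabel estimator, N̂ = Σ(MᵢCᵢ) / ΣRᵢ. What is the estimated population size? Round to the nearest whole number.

Marked at large before each occasion: Mᵢ = Σⱼ<ᵢ (Cⱼ − Rⱼ) → M1=0, M2=1478, M3=2181, M4=4709, M5=5328, M6=5994
Σ MᵢCᵢ = 0·1478 + 1478·789 + 2181·3019 + 4709·954 + 5328·1106 + 5994·1321 = 0 + 1166142 + 6584439 + 4492386 + 5892768 + 7918074 = 26053809
Σ Rᵢ = 0 + 86 + 491 + 335 + 440 + 591 = 1943
N̂ = 26053809 / 1943 ≈ 13409.1 → 13409

N ≈ 13,409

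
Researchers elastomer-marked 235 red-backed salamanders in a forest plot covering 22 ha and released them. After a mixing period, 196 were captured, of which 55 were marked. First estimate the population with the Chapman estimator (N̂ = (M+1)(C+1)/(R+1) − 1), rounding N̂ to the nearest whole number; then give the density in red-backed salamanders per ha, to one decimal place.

density ≈ 37.7 red-backed salamanders per ha

N̂ = 236·197/56 − 1 = 46492/56 − 1 ≈ 829.2 → 829
Density = N̂ / area = 829 / 22 ≈ 37.68 → 37.7 per ha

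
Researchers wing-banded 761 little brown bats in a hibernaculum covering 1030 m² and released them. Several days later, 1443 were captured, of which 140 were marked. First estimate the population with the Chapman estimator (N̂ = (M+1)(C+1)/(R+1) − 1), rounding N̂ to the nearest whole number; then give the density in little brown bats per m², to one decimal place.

density ≈ 7.6 little brown bats per m²

N̂ = 762·1444/141 − 1 = 1100328/141 − 1 ≈ 7802.7 → 7803
Density = N̂ / area = 7803 / 1030 ≈ 7.58 → 7.6 per m²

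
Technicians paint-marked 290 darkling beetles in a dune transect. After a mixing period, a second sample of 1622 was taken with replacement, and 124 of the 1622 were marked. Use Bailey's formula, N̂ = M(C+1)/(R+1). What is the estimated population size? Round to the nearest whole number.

N̂ = 290·(1622+1)/(124+1) = 290·1623/125 = 470670/125 ≈ 3765.4 → 3765

N ≈ 3765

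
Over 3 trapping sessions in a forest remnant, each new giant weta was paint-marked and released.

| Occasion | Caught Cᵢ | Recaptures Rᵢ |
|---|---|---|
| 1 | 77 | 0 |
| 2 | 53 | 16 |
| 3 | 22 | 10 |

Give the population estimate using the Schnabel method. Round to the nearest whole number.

N ≈ 253

Marked at large before each occasion: Mᵢ = Σⱼ<ᵢ (Cⱼ − Rⱼ) → M1=0, M2=77, M3=114
Σ MᵢCᵢ = 0·77 + 77·53 + 114·22 = 0 + 4081 + 2508 = 6589
Σ Rᵢ = 0 + 16 + 10 = 26
N̂ = 6589 / 26 ≈ 253.4 → 253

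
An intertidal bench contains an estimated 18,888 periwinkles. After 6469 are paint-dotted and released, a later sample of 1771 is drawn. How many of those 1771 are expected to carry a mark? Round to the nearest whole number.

Expected recaptures E[R] = M·C / N.
E[R] = 6469 × 1771 / 18888 = 11456599 / 18888 ≈ 606.6 → 607

expected recaptures ≈ 607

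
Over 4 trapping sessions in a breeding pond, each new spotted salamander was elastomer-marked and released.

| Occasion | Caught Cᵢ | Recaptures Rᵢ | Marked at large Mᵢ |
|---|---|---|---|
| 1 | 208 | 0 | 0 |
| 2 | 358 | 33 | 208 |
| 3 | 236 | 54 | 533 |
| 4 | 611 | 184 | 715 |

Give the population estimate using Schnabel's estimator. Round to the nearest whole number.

Σ MᵢCᵢ = 0·208 + 208·358 + 533·236 + 715·611 = 0 + 74464 + 125788 + 436865 = 637117
Σ Rᵢ = 0 + 33 + 54 + 184 = 271
N̂ = 637117 / 271 ≈ 2351.0 → 2351

N ≈ 2351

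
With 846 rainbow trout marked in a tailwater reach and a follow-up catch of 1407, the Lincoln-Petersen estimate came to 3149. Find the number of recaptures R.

R = 378

From N = M·C/R: R = M·C / N = 846·1407 / 3149 = 1190322 / 3149 = 378.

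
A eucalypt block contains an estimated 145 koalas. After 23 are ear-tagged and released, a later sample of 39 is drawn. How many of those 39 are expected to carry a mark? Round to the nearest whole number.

expected recaptures ≈ 6

The marked fraction of the population is 23/145, so in a sample of 39 expect C·(M/N) marked.
E[R] = 23 × 39 / 145 = 897 / 145 ≈ 6.2 → 6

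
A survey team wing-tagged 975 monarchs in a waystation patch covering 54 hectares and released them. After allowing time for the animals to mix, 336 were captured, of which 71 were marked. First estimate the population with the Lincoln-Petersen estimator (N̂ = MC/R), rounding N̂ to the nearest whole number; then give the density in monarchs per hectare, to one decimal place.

density ≈ 85.4 monarchs per hectare

N̂ = 975·336/71 = 327600/71 ≈ 4614.1 → 4614
Density = N̂ / area = 4614 / 54 ≈ 85.44 → 85.4 per hectare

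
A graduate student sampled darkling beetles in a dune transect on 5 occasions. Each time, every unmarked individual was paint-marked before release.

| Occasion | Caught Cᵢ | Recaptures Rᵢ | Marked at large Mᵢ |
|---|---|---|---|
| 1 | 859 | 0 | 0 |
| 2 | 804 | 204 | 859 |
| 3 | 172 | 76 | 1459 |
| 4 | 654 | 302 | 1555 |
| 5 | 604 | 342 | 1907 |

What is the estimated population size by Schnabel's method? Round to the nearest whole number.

Σ MᵢCᵢ = 0·859 + 859·804 + 1459·172 + 1555·654 + 1907·604 = 0 + 690636 + 250948 + 1016970 + 1151828 = 3110382
Σ Rᵢ = 0 + 204 + 76 + 302 + 342 = 924
N̂ = 3110382 / 924 ≈ 3366.2 → 3366

N ≈ 3366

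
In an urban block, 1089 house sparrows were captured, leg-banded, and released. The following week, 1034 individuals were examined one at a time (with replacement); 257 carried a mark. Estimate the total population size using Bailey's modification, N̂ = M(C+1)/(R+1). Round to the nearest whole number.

N ≈ 4369

N̂ = 1089·(1034+1)/(257+1) = 1089·1035/258 = 1127115/258 ≈ 4368.7 → 4369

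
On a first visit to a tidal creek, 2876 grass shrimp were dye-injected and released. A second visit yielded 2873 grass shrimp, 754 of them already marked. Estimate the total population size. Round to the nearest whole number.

N ≈ 10,959

N = (2876 × 2873) / 754 = 8262748 / 754 ≈ 10958.6 → 10959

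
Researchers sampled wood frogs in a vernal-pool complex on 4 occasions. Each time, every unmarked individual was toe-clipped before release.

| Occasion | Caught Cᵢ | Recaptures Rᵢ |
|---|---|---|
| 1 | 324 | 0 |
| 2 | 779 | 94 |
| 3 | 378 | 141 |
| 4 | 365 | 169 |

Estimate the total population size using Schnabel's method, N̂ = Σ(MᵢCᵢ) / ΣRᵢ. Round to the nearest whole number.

N ≈ 2695

Marked at large before each occasion: Mᵢ = Σⱼ<ᵢ (Cⱼ − Rⱼ) → M1=0, M2=324, M3=1009, M4=1246
Σ MᵢCᵢ = 0·324 + 324·779 + 1009·378 + 1246·365 = 0 + 252396 + 381402 + 454790 = 1088588
Σ Rᵢ = 0 + 94 + 141 + 169 = 404
N̂ = 1088588 / 404 ≈ 2694.5 → 2695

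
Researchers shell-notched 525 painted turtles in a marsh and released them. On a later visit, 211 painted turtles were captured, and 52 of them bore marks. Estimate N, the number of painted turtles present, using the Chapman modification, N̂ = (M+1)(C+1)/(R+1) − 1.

N = 2103

N̂ = (525+1)(211+1)/(52+1) − 1 = 526·212/53 − 1
= 111512/53 − 1 = 2104 − 1 = 2103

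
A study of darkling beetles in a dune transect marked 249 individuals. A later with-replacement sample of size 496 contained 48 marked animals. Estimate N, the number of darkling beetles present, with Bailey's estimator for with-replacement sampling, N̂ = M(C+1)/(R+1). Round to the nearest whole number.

N̂ = 249·(496+1)/(48+1) = 249·497/49 = 123753/49 ≈ 2525.6 → 2526

N ≈ 2526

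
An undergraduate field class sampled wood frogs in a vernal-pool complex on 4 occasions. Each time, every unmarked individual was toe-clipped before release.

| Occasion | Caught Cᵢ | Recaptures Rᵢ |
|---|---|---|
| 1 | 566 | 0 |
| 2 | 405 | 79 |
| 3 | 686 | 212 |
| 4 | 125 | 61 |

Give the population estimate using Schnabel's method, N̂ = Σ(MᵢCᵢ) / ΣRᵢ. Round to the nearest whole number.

N ≈ 2875

Marked at large before each occasion: Mᵢ = Σⱼ<ᵢ (Cⱼ − Rⱼ) → M1=0, M2=566, M3=892, M4=1366
Σ MᵢCᵢ = 0·566 + 566·405 + 892·686 + 1366·125 = 0 + 229230 + 611912 + 170750 = 1011892
Σ Rᵢ = 0 + 79 + 212 + 61 = 352
N̂ = 1011892 / 352 ≈ 2874.7 → 2875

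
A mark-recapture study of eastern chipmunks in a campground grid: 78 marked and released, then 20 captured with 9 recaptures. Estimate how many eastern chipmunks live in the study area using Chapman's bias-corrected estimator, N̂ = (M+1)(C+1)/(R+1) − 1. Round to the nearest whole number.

N ≈ 165

N̂ = (78+1)(20+1)/(9+1) − 1 = 79·21/10 − 1
= 1659/10 − 1 ≈ 165.9 − 1 ≈ 164.9 → 165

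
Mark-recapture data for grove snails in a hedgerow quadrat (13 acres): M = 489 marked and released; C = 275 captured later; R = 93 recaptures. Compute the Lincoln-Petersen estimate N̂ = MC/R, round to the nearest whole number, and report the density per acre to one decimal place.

density ≈ 111.2 grove snails per acre

N̂ = 489·275/93 = 134475/93 ≈ 1446.0 → 1446
Density = N̂ / area = 1446 / 13 ≈ 111.23 → 111.2 per acre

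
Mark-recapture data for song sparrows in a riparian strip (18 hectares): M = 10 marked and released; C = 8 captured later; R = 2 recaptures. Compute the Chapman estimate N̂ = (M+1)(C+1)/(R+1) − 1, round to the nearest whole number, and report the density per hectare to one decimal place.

N̂ = 11·9/3 − 1 = 99/3 − 1 = 32
Density = N̂ / area = 32 / 18 ≈ 1.78 → 1.8 per hectare

density ≈ 1.8 song sparrows per hectare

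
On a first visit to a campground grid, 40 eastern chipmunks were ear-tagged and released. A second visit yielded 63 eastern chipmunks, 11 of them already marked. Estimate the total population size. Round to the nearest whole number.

N = (40 × 63) / 11 = 2520 / 11 ≈ 229.1 → 229

N ≈ 229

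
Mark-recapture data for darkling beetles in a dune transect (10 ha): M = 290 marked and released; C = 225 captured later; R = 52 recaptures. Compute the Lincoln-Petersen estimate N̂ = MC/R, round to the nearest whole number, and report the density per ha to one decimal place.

N̂ = 290·225/52 = 65250/52 ≈ 1254.8 → 1255
Density = N̂ / area = 1255 / 10 ≈ 125.50 → 125.5 per ha

density ≈ 125.5 darkling beetles per ha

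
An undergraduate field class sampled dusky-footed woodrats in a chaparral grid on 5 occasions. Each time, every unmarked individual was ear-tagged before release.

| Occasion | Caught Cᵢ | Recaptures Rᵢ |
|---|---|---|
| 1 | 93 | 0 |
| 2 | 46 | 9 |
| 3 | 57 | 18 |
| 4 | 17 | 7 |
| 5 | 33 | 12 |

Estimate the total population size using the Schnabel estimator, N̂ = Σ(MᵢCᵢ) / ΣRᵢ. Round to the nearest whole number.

Marked at large before each occasion: Mᵢ = Σⱼ<ᵢ (Cⱼ − Rⱼ) → M1=0, M2=93, M3=130, M4=169, M5=179
Σ MᵢCᵢ = 0·93 + 93·46 + 130·57 + 169·17 + 179·33 = 0 + 4278 + 7410 + 2873 + 5907 = 20468
Σ Rᵢ = 0 + 9 + 18 + 7 + 12 = 46
N̂ = 20468 / 46 ≈ 445.0 → 445

N ≈ 445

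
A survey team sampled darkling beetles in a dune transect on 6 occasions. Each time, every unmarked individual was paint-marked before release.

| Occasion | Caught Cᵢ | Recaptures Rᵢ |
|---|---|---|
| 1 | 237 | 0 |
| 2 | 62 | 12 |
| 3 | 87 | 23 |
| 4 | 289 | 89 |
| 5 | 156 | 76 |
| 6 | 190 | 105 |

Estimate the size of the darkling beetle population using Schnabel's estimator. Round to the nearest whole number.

N ≈ 1138

Marked at large before each occasion: Mᵢ = Σⱼ<ᵢ (Cⱼ − Rⱼ) → M1=0, M2=237, M3=287, M4=351, M5=551, M6=631
Σ MᵢCᵢ = 0·237 + 237·62 + 287·87 + 351·289 + 551·156 + 631·190 = 0 + 14694 + 24969 + 101439 + 85956 + 119890 = 346948
Σ Rᵢ = 0 + 12 + 23 + 89 + 76 + 105 = 305
N̂ = 346948 / 305 ≈ 1137.5 → 1138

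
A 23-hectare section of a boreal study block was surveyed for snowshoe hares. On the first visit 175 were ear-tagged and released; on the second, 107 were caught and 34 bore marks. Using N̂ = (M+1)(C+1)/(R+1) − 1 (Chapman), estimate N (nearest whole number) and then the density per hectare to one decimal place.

density ≈ 23.6 snowshoe hares per hectare

N̂ = 176·108/35 − 1 = 19008/35 − 1 ≈ 542.1 → 542
Density = N̂ / area = 542 / 23 ≈ 23.57 → 23.6 per hectare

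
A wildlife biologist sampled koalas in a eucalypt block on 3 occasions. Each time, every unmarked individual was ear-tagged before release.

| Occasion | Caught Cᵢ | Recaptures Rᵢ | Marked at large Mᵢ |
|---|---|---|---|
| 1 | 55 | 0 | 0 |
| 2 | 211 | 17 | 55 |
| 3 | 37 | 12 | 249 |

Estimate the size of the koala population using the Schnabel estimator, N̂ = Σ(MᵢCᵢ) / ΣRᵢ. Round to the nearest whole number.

N ≈ 718

Σ MᵢCᵢ = 0·55 + 55·211 + 249·37 = 0 + 11605 + 9213 = 20818
Σ Rᵢ = 0 + 17 + 12 = 29
N̂ = 20818 / 29 ≈ 717.9 → 718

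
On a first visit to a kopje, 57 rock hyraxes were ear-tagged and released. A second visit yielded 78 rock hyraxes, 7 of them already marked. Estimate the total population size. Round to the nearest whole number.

N = (57 × 78) / 7 = 4446 / 7 ≈ 635.1 → 635

N ≈ 635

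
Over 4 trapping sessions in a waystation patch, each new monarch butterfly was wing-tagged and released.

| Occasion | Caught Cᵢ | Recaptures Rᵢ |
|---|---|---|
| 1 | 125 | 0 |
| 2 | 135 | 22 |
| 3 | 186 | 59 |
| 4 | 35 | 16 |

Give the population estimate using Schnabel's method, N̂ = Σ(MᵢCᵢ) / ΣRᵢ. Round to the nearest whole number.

Marked at large before each occasion: Mᵢ = Σⱼ<ᵢ (Cⱼ − Rⱼ) → M1=0, M2=125, M3=238, M4=365
Σ MᵢCᵢ = 0·125 + 125·135 + 238·186 + 365·35 = 0 + 16875 + 44268 + 12775 = 73918
Σ Rᵢ = 0 + 22 + 59 + 16 = 97
N̂ = 73918 / 97 ≈ 762.0 → 762

N ≈ 762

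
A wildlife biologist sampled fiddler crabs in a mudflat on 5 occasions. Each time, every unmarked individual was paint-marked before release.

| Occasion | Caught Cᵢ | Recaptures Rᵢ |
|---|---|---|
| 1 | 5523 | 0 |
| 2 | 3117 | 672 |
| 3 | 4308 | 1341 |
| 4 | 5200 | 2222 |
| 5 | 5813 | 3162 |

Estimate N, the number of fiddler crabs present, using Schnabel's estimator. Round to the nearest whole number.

Marked at large before each occasion: Mᵢ = Σⱼ<ᵢ (Cⱼ − Rⱼ) → M1=0, M2=5523, M3=7968, M4=10935, M5=13913
Σ MᵢCᵢ = 0·5523 + 5523·3117 + 7968·4308 + 10935·5200 + 13913·5813 = 0 + 17215191 + 34326144 + 56862000 + 80876269 = 189279604
Σ Rᵢ = 0 + 672 + 1341 + 2222 + 3162 = 7397
N̂ = 189279604 / 7397 ≈ 25588.7 → 25589

N ≈ 25,589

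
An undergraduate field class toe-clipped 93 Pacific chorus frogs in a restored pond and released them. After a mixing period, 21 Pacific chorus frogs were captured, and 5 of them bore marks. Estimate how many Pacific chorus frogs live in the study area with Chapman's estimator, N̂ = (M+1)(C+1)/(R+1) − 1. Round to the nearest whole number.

N ≈ 344

N̂ = (93+1)(21+1)/(5+1) − 1 = 94·22/6 − 1
= 2068/6 − 1 ≈ 344.7 − 1 ≈ 343.7 → 344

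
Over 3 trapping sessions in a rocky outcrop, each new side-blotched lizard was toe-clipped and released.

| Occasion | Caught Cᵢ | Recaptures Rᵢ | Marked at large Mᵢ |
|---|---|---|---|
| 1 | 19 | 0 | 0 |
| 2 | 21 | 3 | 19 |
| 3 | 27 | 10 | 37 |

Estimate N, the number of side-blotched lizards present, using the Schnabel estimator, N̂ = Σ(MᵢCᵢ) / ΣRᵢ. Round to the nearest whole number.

Σ MᵢCᵢ = 0·19 + 19·21 + 37·27 = 0 + 399 + 999 = 1398
Σ Rᵢ = 0 + 3 + 10 = 13
N̂ = 1398 / 13 ≈ 107.5 → 108

N ≈ 108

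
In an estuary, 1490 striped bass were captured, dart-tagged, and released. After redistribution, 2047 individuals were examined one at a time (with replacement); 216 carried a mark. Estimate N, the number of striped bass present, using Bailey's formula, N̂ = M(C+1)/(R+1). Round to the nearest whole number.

N ≈ 14,062

N̂ = 1490·(2047+1)/(216+1) = 1490·2048/217 = 3051520/217 ≈ 14062.3 → 14062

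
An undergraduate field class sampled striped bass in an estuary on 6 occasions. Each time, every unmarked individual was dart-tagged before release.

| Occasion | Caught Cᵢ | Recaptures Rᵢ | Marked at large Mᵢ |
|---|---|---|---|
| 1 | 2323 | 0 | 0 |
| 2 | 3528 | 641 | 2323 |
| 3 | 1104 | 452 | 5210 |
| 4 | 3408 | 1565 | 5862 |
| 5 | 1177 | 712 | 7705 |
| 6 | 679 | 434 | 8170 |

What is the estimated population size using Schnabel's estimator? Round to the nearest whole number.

N ≈ 12,761

Σ MᵢCᵢ = 0·2323 + 2323·3528 + 5210·1104 + 5862·3408 + 7705·1177 + 8170·679 = 0 + 8195544 + 5751840 + 19977696 + 9068785 + 5547430 = 48541295
Σ Rᵢ = 0 + 641 + 452 + 1565 + 712 + 434 = 3804
N̂ = 48541295 / 3804 ≈ 12760.6 → 12761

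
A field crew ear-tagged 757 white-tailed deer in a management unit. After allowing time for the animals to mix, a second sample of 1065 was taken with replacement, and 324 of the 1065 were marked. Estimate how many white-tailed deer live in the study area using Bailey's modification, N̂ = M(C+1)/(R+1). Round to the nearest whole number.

N̂ = 757·(1065+1)/(324+1) = 757·1066/325 = 806962/325 ≈ 2483.0 → 2483

N ≈ 2483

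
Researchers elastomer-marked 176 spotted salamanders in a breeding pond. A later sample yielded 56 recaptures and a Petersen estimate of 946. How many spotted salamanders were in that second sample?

C = 301

From N = M·C/R: C = N·R / M = 946·56 / 176 = 52976 / 176 = 301.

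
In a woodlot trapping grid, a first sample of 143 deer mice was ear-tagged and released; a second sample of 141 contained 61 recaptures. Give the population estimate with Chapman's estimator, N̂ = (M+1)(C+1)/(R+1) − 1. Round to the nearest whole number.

N ≈ 329

N̂ = (143+1)(141+1)/(61+1) − 1 = 144·142/62 − 1
= 20448/62 − 1 ≈ 329.8 − 1 ≈ 328.8 → 329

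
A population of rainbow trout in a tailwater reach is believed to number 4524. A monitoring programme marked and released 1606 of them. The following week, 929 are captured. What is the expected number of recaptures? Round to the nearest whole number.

Expected recaptures E[R] = M·C / N.
E[R] = 1606 × 929 / 4524 = 1491974 / 4524 ≈ 329.8 → 330

expected recaptures ≈ 330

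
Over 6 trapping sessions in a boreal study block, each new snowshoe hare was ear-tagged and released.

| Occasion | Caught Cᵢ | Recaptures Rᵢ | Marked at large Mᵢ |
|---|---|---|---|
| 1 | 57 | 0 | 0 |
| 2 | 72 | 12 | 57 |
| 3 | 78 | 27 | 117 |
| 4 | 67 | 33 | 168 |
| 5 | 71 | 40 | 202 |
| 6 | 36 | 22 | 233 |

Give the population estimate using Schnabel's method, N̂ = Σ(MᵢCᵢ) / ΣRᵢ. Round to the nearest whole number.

N ≈ 352

Σ MᵢCᵢ = 0·57 + 57·72 + 117·78 + 168·67 + 202·71 + 233·36 = 0 + 4104 + 9126 + 11256 + 14342 + 8388 = 47216
Σ Rᵢ = 0 + 12 + 27 + 33 + 40 + 22 = 134
N̂ = 47216 / 134 ≈ 352.4 → 352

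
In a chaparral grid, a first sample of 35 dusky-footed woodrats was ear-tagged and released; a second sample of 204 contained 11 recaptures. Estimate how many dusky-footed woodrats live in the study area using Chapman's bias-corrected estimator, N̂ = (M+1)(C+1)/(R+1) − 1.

N̂ = (35+1)(204+1)/(11+1) − 1 = 36·205/12 − 1
= 7380/12 − 1 = 615 − 1 = 614

N = 614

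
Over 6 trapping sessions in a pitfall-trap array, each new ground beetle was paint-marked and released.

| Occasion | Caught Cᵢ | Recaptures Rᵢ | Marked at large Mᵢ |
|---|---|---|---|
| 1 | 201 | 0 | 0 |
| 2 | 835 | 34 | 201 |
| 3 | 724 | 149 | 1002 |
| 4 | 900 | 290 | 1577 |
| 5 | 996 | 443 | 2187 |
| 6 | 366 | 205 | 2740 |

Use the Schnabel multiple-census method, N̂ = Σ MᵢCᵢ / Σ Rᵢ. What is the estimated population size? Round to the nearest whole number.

N ≈ 4901

Σ MᵢCᵢ = 0·201 + 201·835 + 1002·724 + 1577·900 + 2187·996 + 2740·366 = 0 + 167835 + 725448 + 1419300 + 2178252 + 1002840 = 5493675
Σ Rᵢ = 0 + 34 + 149 + 290 + 443 + 205 = 1121
N̂ = 5493675 / 1121 ≈ 4900.7 → 4901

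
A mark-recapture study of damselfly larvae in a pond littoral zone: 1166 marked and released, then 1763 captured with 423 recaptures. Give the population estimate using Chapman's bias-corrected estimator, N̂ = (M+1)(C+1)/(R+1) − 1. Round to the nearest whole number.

N ≈ 4854

N̂ = (1166+1)(1763+1)/(423+1) − 1 = 1167·1764/424 − 1
= 2058588/424 − 1 ≈ 4855.2 − 1 ≈ 4854.2 → 4854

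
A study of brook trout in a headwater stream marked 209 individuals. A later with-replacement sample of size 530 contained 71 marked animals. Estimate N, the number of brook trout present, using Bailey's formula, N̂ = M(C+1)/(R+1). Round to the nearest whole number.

N̂ = 209·(530+1)/(71+1) = 209·531/72 = 110979/72 ≈ 1541.4 → 1541

N ≈ 1541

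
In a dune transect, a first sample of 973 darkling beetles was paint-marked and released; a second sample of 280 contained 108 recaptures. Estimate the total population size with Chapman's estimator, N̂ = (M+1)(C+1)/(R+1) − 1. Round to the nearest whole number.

N ≈ 2510

N̂ = (973+1)(280+1)/(108+1) − 1 = 974·281/109 − 1
= 273694/109 − 1 ≈ 2511.0 − 1 ≈ 2510.0 → 2510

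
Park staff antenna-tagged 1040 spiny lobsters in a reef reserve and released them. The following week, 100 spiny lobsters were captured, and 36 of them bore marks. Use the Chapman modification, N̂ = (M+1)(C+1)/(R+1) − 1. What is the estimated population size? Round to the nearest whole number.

N̂ = (1040+1)(100+1)/(36+1) − 1 = 1041·101/37 − 1
= 105141/37 − 1 ≈ 2841.6 − 1 ≈ 2840.6 → 2841

N ≈ 2841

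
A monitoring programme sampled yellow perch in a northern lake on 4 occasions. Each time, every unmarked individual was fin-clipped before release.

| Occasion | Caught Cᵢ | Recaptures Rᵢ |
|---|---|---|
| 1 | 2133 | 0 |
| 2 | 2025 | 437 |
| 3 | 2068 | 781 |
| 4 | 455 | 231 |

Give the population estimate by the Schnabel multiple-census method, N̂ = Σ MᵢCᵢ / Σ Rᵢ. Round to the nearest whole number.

N ≈ 9864

Marked at large before each occasion: Mᵢ = Σⱼ<ᵢ (Cⱼ − Rⱼ) → M1=0, M2=2133, M3=3721, M4=5008
Σ MᵢCᵢ = 0·2133 + 2133·2025 + 3721·2068 + 5008·455 = 0 + 4319325 + 7695028 + 2278640 = 14292993
Σ Rᵢ = 0 + 437 + 781 + 231 = 1449
N̂ = 14292993 / 1449 ≈ 9864.0 → 9864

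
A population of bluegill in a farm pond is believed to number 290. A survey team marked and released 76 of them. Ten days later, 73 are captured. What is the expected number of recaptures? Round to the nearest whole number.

expected recaptures ≈ 19

Expected recaptures E[R] = M·C / N.
E[R] = 76 × 73 / 290 = 5548 / 290 ≈ 19.1 → 19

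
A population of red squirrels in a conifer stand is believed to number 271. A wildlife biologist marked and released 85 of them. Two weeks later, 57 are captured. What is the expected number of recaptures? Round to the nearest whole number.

expected recaptures ≈ 18

The marked fraction of the population is 85/271, so in a sample of 57 expect C·(M/N) marked.
E[R] = 85 × 57 / 271 = 4845 / 271 ≈ 17.9 → 18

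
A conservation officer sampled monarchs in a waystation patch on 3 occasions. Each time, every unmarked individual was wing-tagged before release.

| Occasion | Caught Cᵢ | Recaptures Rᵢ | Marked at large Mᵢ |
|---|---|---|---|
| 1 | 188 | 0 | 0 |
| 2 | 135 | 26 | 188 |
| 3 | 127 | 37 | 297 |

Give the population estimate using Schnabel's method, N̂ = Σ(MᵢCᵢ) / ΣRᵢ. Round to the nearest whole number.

N ≈ 1002

Σ MᵢCᵢ = 0·188 + 188·135 + 297·127 = 0 + 25380 + 37719 = 63099
Σ Rᵢ = 0 + 26 + 37 = 63
N̂ = 63099 / 63 ≈ 1001.6 → 1002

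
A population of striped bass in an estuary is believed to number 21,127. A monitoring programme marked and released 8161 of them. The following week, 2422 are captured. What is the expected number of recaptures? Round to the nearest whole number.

Expected recaptures E[R] = M·C / N.
E[R] = 8161 × 2422 / 21127 = 19765942 / 21127 ≈ 935.6 → 936

expected recaptures ≈ 936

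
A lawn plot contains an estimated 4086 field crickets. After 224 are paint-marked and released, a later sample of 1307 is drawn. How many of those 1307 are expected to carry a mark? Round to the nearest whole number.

expected recaptures ≈ 72

Expected recaptures E[R] = M·C / N.
E[R] = 224 × 1307 / 4086 = 292768 / 4086 ≈ 71.7 → 72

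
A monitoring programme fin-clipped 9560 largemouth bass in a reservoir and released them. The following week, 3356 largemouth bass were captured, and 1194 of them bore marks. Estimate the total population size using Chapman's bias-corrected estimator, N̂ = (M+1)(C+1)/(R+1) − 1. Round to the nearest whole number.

N ≈ 26,858

N̂ = (9560+1)(3356+1)/(1194+1) − 1 = 9561·3357/1195 − 1
= 32096277/1195 − 1 ≈ 26858.8 − 1 ≈ 26857.8 → 26858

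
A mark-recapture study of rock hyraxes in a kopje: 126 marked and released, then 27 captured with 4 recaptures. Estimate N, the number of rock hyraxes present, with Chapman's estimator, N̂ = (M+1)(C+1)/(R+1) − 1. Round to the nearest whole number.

N ≈ 710

N̂ = (126+1)(27+1)/(4+1) − 1 = 127·28/5 − 1
= 3556/5 − 1 ≈ 711.2 − 1 ≈ 710.2 → 710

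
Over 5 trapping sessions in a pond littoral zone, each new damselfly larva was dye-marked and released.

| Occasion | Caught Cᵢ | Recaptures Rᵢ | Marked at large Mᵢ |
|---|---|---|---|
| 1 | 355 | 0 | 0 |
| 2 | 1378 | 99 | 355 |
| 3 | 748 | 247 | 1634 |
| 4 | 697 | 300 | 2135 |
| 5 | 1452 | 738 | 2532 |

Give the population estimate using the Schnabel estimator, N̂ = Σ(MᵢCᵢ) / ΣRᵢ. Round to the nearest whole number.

Σ MᵢCᵢ = 0·355 + 355·1378 + 1634·748 + 2135·697 + 2532·1452 = 0 + 489190 + 1222232 + 1488095 + 3676464 = 6875981
Σ Rᵢ = 0 + 99 + 247 + 300 + 738 = 1384
N̂ = 6875981 / 1384 ≈ 4968.2 → 4968

N ≈ 4968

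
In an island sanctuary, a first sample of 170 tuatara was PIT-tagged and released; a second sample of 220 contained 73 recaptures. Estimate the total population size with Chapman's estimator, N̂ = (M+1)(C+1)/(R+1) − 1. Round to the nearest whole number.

N̂ = (170+1)(220+1)/(73+1) − 1 = 171·221/74 − 1
= 37791/74 − 1 ≈ 510.7 − 1 ≈ 509.7 → 510

N ≈ 510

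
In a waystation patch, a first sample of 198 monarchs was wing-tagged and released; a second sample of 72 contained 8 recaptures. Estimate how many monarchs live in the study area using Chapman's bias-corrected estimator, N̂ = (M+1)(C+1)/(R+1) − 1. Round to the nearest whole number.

N̂ = (198+1)(72+1)/(8+1) − 1 = 199·73/9 − 1
= 14527/9 − 1 ≈ 1614.1 − 1 ≈ 1613.1 → 1613

N ≈ 1613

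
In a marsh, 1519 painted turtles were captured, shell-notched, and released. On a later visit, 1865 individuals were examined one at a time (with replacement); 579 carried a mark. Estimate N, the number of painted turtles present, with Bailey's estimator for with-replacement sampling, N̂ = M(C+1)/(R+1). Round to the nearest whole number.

N̂ = 1519·(1865+1)/(579+1) = 1519·1866/580 = 2834454/580 ≈ 4887.0 → 4887

N ≈ 4887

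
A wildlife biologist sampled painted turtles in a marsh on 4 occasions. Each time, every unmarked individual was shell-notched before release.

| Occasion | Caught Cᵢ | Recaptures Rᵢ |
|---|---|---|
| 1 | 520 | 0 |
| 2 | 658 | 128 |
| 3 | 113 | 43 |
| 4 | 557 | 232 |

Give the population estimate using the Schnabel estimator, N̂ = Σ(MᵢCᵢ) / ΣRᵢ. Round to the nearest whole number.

N ≈ 2691

Marked at large before each occasion: Mᵢ = Σⱼ<ᵢ (Cⱼ − Rⱼ) → M1=0, M2=520, M3=1050, M4=1120
Σ MᵢCᵢ = 0·520 + 520·658 + 1050·113 + 1120·557 = 0 + 342160 + 118650 + 623840 = 1084650
Σ Rᵢ = 0 + 128 + 43 + 232 = 403
N̂ = 1084650 / 403 ≈ 2691.4 → 2691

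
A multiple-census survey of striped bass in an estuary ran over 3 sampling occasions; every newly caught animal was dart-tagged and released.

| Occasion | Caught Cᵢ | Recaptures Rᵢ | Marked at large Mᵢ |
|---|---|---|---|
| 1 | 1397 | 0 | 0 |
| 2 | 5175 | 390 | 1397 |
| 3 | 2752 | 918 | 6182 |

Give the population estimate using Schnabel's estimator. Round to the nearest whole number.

Σ MᵢCᵢ = 0·1397 + 1397·5175 + 6182·2752 = 0 + 7229475 + 17012864 = 24242339
Σ Rᵢ = 0 + 390 + 918 = 1308
N̂ = 24242339 / 1308 ≈ 18533.9 → 18534

N ≈ 18,534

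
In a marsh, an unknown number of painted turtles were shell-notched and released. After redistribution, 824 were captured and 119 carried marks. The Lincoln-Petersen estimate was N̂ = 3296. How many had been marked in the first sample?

From N = M·C/R: M = N·R / C = 3296·119 / 824 = 392224 / 824 = 476.

M = 476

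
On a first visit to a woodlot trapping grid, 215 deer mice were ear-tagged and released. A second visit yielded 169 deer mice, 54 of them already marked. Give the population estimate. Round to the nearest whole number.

If marked individuals mix randomly, R/C ≈ M/N, giving N ≈ M·C/R.
N = (215 × 169) / 54 = 36335 / 54 ≈ 672.9 → 673

N ≈ 673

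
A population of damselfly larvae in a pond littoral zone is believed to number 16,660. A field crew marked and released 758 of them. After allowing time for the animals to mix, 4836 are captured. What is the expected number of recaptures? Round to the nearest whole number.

expected recaptures ≈ 220

Expected recaptures E[R] = M·C / N.
E[R] = 758 × 4836 / 16660 = 3665688 / 16660 ≈ 220.0 → 220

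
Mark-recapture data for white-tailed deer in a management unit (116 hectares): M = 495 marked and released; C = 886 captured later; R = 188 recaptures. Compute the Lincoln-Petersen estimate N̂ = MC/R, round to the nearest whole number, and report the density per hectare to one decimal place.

density ≈ 20.1 white-tailed deer per hectare

N̂ = 495·886/188 = 438570/188 ≈ 2332.8 → 2333
Density = N̂ / area = 2333 / 116 ≈ 20.11 → 20.1 per hectare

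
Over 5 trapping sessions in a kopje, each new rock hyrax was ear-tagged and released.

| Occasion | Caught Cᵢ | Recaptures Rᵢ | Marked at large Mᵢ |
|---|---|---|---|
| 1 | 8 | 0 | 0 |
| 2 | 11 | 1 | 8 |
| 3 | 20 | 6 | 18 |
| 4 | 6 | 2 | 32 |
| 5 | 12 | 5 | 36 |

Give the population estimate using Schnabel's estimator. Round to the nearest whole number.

Σ MᵢCᵢ = 0·8 + 8·11 + 18·20 + 32·6 + 36·12 = 0 + 88 + 360 + 192 + 432 = 1072
Σ Rᵢ = 0 + 1 + 6 + 2 + 5 = 14
N̂ = 1072 / 14 ≈ 76.6 → 77

N ≈ 77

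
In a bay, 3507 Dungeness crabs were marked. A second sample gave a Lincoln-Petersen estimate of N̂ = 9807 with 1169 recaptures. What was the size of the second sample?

C = 3269

From N = M·C/R: C = N·R / M = 9807·1169 / 3507 = 11464383 / 3507 = 3269.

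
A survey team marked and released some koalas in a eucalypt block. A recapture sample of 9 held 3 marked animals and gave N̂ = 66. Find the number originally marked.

M = 22

From N = M·C/R: M = N·R / C = 66·3 / 9 = 198 / 9 = 22.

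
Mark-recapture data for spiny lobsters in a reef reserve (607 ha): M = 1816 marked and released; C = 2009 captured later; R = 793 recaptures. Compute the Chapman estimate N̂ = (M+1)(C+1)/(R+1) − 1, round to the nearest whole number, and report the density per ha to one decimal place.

density ≈ 7.6 spiny lobsters per ha

N̂ = 1817·2010/794 − 1 = 3652170/794 − 1 ≈ 4598.7 → 4599
Density = N̂ / area = 4599 / 607 ≈ 7.58 → 7.6 per ha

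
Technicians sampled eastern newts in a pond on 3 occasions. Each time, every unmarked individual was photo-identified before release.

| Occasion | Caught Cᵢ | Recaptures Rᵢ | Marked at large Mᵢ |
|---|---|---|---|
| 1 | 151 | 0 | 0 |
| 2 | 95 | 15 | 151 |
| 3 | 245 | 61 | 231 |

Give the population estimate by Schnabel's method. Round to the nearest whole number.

N ≈ 933

Σ MᵢCᵢ = 0·151 + 151·95 + 231·245 = 0 + 14345 + 56595 = 70940
Σ Rᵢ = 0 + 15 + 61 = 76
N̂ = 70940 / 76 ≈ 933.4 → 933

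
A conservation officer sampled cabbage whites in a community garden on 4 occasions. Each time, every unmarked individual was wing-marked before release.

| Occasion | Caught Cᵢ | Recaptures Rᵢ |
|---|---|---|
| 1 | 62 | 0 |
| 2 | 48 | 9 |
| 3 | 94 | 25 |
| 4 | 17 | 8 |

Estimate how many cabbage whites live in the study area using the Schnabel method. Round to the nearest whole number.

Marked at large before each occasion: Mᵢ = Σⱼ<ᵢ (Cⱼ − Rⱼ) → M1=0, M2=62, M3=101, M4=170
Σ MᵢCᵢ = 0·62 + 62·48 + 101·94 + 170·17 = 0 + 2976 + 9494 + 2890 = 15360
Σ Rᵢ = 0 + 9 + 25 + 8 = 42
N̂ = 15360 / 42 ≈ 365.7 → 366

N ≈ 366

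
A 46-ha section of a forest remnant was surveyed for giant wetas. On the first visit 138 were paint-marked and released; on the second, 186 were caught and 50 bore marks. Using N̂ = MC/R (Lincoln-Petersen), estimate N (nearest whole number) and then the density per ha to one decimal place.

density ≈ 11.2 giant wetas per ha

N̂ = 138·186/50 = 25668/50 ≈ 513.4 → 513
Density = N̂ / area = 513 / 46 ≈ 11.15 → 11.2 per ha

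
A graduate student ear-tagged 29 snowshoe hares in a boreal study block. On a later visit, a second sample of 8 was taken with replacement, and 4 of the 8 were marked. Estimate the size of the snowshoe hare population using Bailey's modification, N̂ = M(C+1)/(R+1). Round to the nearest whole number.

N ≈ 52

N̂ = 29·(8+1)/(4+1) = 29·9/5 = 261/5 ≈ 52.2 → 52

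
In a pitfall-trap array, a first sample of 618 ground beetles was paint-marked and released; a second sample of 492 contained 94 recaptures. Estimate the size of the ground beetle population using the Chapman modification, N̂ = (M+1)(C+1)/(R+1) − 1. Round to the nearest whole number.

N̂ = (618+1)(492+1)/(94+1) − 1 = 619·493/95 − 1
= 305167/95 − 1 ≈ 3212.3 − 1 ≈ 3211.3 → 3211

N ≈ 3211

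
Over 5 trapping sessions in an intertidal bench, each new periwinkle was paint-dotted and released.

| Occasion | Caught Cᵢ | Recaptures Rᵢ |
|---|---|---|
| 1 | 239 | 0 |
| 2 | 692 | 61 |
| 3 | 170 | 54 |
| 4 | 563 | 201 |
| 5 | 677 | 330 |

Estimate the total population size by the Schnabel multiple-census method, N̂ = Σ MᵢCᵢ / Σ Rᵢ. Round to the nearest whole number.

N ≈ 2757

Marked at large before each occasion: Mᵢ = Σⱼ<ᵢ (Cⱼ − Rⱼ) → M1=0, M2=239, M3=870, M4=986, M5=1348
Σ MᵢCᵢ = 0·239 + 239·692 + 870·170 + 986·563 + 1348·677 = 0 + 165388 + 147900 + 555118 + 912596 = 1781002
Σ Rᵢ = 0 + 61 + 54 + 201 + 330 = 646
N̂ = 1781002 / 646 ≈ 2757.0 → 2757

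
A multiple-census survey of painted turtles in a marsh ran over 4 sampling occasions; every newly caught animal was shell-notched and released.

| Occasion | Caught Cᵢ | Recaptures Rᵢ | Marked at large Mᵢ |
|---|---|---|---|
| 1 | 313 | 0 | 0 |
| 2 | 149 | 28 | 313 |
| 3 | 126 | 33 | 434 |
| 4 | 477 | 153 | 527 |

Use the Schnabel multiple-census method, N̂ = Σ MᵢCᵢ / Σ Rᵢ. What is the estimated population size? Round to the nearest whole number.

Σ MᵢCᵢ = 0·313 + 313·149 + 434·126 + 527·477 = 0 + 46637 + 54684 + 251379 = 352700
Σ Rᵢ = 0 + 28 + 33 + 153 = 214
N̂ = 352700 / 214 ≈ 1648.1 → 1648

N ≈ 1648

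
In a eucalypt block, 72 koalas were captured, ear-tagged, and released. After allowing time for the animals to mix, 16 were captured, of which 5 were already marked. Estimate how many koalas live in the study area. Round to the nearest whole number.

N ≈ 230

If marked individuals mix randomly, R/C ≈ M/N, giving N ≈ M·C/R.
N = (72 × 16) / 5 = 1152 / 5 ≈ 230.4 → 230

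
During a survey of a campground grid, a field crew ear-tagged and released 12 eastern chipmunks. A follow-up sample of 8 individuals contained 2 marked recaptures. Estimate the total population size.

N = 48

N = (12 × 8) / 2 = 96 / 2 = 48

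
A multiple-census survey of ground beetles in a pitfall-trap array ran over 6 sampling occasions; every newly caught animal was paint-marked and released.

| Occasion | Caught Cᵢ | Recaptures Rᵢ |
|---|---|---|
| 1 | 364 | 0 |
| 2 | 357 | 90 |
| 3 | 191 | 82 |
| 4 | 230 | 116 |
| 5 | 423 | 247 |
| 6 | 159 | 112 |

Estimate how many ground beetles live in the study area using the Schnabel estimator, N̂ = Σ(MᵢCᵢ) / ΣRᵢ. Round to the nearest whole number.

Marked at large before each occasion: Mᵢ = Σⱼ<ᵢ (Cⱼ − Rⱼ) → M1=0, M2=364, M3=631, M4=740, M5=854, M6=1030
Σ MᵢCᵢ = 0·364 + 364·357 + 631·191 + 740·230 + 854·423 + 1030·159 = 0 + 129948 + 120521 + 170200 + 361242 + 163770 = 945681
Σ Rᵢ = 0 + 90 + 82 + 116 + 247 + 112 = 647
N̂ = 945681 / 647 ≈ 1461.6 → 1462

N ≈ 1462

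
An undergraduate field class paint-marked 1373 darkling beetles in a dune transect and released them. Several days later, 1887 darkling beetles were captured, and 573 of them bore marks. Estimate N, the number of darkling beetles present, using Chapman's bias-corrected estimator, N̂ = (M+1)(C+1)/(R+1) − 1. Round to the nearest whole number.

N ≈ 4518

N̂ = (1373+1)(1887+1)/(573+1) − 1 = 1374·1888/574 − 1
= 2594112/574 − 1 ≈ 4519.4 − 1 ≈ 4518.4 → 4518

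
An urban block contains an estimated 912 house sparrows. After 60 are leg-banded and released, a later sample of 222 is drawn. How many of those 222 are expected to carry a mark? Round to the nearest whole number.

Expected recaptures E[R] = M·C / N.
E[R] = 60 × 222 / 912 = 13320 / 912 ≈ 14.6 → 15

expected recaptures ≈ 15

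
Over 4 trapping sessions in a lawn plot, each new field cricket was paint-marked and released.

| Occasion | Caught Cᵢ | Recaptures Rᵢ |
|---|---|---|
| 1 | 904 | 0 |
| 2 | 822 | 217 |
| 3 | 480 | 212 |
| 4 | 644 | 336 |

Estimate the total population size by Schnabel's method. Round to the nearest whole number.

Marked at large before each occasion: Mᵢ = Σⱼ<ᵢ (Cⱼ − Rⱼ) → M1=0, M2=904, M3=1509, M4=1777
Σ MᵢCᵢ = 0·904 + 904·822 + 1509·480 + 1777·644 = 0 + 743088 + 724320 + 1144388 = 2611796
Σ Rᵢ = 0 + 217 + 212 + 336 = 765
N̂ = 2611796 / 765 ≈ 3414.1 → 3414

N ≈ 3414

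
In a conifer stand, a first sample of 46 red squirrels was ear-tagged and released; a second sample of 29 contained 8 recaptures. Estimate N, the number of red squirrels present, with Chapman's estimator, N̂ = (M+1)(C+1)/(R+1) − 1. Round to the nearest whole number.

N ≈ 156

N̂ = (46+1)(29+1)/(8+1) − 1 = 47·30/9 − 1
= 1410/9 − 1 ≈ 156.7 − 1 ≈ 155.7 → 156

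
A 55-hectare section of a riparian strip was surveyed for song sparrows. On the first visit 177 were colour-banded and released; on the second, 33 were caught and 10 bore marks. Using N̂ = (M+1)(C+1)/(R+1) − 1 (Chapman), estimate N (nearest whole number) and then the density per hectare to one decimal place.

density ≈ 10.0 song sparrows per hectare

N̂ = 178·34/11 − 1 = 6052/11 − 1 ≈ 549.2 → 549
Density = N̂ / area = 549 / 55 ≈ 9.98 → 10.0 per hectare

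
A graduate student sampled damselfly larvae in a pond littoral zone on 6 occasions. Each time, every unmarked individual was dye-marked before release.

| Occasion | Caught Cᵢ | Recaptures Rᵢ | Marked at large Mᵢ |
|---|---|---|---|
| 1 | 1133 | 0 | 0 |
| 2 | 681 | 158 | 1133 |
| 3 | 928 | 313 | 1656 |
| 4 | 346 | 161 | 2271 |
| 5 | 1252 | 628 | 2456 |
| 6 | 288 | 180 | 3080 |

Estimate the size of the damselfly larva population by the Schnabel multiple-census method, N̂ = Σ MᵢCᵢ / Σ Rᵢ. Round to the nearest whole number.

N ≈ 4900

Σ MᵢCᵢ = 0·1133 + 1133·681 + 1656·928 + 2271·346 + 2456·1252 + 3080·288 = 0 + 771573 + 1536768 + 785766 + 3074912 + 887040 = 7056059
Σ Rᵢ = 0 + 158 + 313 + 161 + 628 + 180 = 1440
N̂ = 7056059 / 1440 ≈ 4900.0 → 4900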